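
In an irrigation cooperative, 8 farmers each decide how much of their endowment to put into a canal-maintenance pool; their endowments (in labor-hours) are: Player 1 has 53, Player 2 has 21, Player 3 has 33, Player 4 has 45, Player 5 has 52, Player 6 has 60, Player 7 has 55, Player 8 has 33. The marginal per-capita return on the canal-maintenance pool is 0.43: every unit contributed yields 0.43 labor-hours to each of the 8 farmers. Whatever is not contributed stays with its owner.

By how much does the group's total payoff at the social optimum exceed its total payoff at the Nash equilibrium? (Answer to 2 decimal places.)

858.88 labor-hours

The private return per contributed unit is 0.43 < 1 for everyone, so the Nash equilibrium is zero contribution and the group total is Σ E_j = 53 + 21 + 33 + 45 + 52 + 60 + 55 + 33 = 352.
Each contributed unit returns 3.440 to the group, so the social optimum is full contribution by everyone: group total = 3.440 × 352 = 1210.88.
Efficiency loss = (3.440 − 1) × 352 = 858.88.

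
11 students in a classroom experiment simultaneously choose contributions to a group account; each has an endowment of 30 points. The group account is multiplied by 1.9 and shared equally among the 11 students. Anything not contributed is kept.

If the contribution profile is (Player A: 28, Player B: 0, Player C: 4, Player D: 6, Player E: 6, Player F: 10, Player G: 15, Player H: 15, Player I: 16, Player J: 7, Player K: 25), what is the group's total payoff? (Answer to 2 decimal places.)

448.80 points

Total contributed: 28 + 0 + 4 + 6 + 6 + 10 + 15 + 15 + 16 + 7 + 25 = 132; total kept: 11 × 30 − 132 = 198.
The group account pays out 1.9 × 132 = 250.80 in aggregate.
Group total = 198 + 250.80 = 448.80.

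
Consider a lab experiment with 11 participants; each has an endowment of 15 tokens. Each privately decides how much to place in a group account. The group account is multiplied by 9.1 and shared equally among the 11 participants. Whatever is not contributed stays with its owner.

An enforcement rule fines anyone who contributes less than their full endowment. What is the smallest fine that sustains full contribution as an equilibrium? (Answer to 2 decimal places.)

2.59 tokens

Given the others contribute fully, the best deviation is to contribute 0 (any partial contribution still incurs the fine and gives up units whose private return 0.8273 is below 1).
Deviating from 15 to 0 saves 15 tokens but forfeits the deviator's share of the drop in the group account: 9.1/11 × 15 = 12.41.
So the deviation gain is 15 − 12.41 = 2.59, and the fine must be at least 2.59 tokens to wipe it out.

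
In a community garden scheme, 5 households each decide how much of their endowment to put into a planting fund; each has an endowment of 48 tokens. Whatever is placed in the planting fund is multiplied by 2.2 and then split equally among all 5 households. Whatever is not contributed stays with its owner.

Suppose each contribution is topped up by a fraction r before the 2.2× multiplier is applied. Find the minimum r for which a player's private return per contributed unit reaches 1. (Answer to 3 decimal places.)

With matching at rate r, one contributed unit becomes (1 + r) in the planting fund and returns 2.2 × (1 + r) / 5 to the contributor.
Setting this equal to 1: 1 + r = 5/2.2 = 2.2727.
So the minimum matching rate is r = 2.2727 − 1 = 1.273.

1.273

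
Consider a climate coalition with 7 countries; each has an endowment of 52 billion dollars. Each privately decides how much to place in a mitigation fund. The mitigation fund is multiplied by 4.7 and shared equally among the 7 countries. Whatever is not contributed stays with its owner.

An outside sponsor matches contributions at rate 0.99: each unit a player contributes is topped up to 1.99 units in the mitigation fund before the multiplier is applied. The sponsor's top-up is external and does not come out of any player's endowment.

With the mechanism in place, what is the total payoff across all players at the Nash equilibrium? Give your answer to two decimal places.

The effective private return per unit is now 4.7 × 1.99 / 7 = 1.3361 > 1, so every player's dominant strategy flips to full contribution.
At the Nash equilibrium everyone contributes 52. Group total payoff = 4.7 × 1.99 × 364 = 3404.49.

3404.49 billion dollars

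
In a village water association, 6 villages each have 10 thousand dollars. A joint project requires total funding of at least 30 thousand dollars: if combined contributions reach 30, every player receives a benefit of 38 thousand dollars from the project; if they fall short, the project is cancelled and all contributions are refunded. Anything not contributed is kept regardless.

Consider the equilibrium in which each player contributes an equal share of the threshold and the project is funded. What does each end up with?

Equal share of the threshold: 30/6 = 5.
At this profile no one gains by cutting their contribution: any cut drops the total below 30, the project is cancelled, contributions are refunded, and the deviator ends with 10, which is less than 10 − 5 + 38 = 43. Contributing more than 5 just wastes the excess. So contributing exactly 5 is a best response.
Each player's payoff: 10 − 5 + 38 = 43.

43 thousand dollars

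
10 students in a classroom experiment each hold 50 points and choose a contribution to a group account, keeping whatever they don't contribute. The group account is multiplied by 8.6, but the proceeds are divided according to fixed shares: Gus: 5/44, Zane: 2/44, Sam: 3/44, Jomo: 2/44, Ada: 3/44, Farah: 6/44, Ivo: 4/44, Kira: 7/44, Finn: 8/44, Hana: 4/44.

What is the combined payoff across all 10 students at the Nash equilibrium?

For player j, contributing a unit is worthwhile iff 8.6 × (j's share) ≥ 1, i.e. iff j's share is at least 0.1163.
Farah, Kira and Finn are above the threshold, contributing 50 each; the remaining 7 contribute 0. Total contributed: 150.
The group account pays out 8.6 × 150 = 1290.00 in total (split across the unequal shares, but the aggregate is all that matters for the group sum).
The 7 free-riders keep 50 each, adding 350. Group total = 350 + 1290.00 = 1640.00.

1640.00 points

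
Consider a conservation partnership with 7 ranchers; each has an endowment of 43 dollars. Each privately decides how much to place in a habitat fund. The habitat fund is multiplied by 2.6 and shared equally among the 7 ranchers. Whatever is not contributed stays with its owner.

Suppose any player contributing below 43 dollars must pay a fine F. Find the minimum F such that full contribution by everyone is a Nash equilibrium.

Given the others contribute fully, the best deviation is to contribute 0 (any partial contribution still incurs the fine and gives up units whose private return 0.3714 is below 1).
Deviating from 43 to 0 saves 43 dollars but forfeits the deviator's share of the drop in the habitat fund: 2.6/7 × 43 = 15.97.
So the deviation gain is 43 − 15.97 = 27.03, and the fine must be at least 27.03 dollars to wipe it out.

27.03 dollars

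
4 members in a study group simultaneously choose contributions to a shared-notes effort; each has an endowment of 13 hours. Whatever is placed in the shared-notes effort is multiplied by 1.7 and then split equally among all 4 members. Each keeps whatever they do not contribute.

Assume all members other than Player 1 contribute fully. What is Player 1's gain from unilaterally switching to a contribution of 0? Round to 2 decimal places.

Switching from a contribution of 13 to 0 lets Player 1 keep an extra 13 hours, but lowers the shared-notes effort by 13, which costs Player 1 their own share of that drop: 1.7/4 × 13 = 5.52.
Net gain = 13 − 5.52 = 7.48. The private return per contributed unit (0.4250) is below 1, so free-riding is indeed the best response regardless of what the others do.

7.48 hours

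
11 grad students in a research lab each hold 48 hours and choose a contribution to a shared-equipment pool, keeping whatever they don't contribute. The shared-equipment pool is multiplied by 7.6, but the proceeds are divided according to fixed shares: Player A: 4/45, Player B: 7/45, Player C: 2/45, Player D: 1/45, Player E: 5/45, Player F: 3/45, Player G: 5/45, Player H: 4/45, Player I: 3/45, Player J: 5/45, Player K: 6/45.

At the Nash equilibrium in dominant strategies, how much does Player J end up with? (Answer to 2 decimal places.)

A player with share s gets back 7.6·s per unit contributed, so full contribution is dominant for anyone with s > 1/7.6 = 0.1316 and zero contribution is dominant for anyone below.
The shares above 0.1316 belong to Player B and Player K, contributing 48 each; the remaining 9 contribute 0. Total contributed: 96.
Player J keeps 48 and receives 7.6 × 96 × 5/45 = 81.07 from the shared-equipment pool, for a payoff of 129.07.

129.07 hours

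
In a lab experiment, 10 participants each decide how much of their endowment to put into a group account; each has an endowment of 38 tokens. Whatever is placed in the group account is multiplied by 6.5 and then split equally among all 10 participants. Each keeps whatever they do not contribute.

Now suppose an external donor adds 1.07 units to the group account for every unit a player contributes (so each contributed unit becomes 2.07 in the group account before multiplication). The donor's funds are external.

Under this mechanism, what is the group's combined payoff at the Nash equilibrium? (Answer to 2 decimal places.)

5112.90 tokens

Under the mechanism each unit contributed yields 6.5 × 2.07 / 10 = 1.3455 back to its contributor per unit of net cost, which exceeds 1, making full contribution the dominant choice for everyone.
At the Nash equilibrium everyone contributes 38. Group total payoff = 6.5 × 2.07 × 380 = 5112.90.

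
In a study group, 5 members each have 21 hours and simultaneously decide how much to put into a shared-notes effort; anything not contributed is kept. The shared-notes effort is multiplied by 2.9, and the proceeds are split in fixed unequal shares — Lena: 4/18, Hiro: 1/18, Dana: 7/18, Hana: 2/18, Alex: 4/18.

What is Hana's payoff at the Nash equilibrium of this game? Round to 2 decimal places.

27.77 hours

For player j, contributing a unit is worthwhile iff 2.9 × (j's share) ≥ 1, i.e. iff j's share is at least 0.3448.
Dana alone (share 7/18) is above the threshold, contributing 21; the remaining 4 contribute 0. Total contributed: 21.
Hana keeps 21 and receives 2.9 × 21 × 2/18 = 6.77 from the shared-notes effort, for a payoff of 27.77.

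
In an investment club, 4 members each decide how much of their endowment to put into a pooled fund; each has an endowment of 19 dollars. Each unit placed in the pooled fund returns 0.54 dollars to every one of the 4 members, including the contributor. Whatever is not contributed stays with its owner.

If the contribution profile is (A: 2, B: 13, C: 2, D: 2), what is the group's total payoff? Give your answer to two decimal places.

98.04 dollars

Total contributed: 2 + 13 + 2 + 2 = 19; total kept: 4 × 19 − 19 = 57.
The pooled fund pays out 0.54 × 4 × 19 = 41.04 in aggregate.
Group total = 57 + 41.04 = 98.04.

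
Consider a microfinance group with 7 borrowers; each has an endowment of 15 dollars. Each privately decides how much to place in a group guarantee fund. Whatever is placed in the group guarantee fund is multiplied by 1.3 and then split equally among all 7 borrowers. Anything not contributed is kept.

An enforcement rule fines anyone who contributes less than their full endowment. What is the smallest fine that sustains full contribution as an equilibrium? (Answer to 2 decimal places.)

Given the others contribute fully, the best deviation is to contribute 0 (any partial contribution still incurs the fine and gives up units whose private return 0.1857 is below 1).
Deviating from 15 to 0 saves 15 dollars but forfeits the deviator's share of the drop in the group guarantee fund: 1.3/7 × 15 = 2.79.
So the deviation gain is 15 − 2.79 = 12.21, and the fine must be at least 12.21 dollars to wipe it out.

12.21 dollars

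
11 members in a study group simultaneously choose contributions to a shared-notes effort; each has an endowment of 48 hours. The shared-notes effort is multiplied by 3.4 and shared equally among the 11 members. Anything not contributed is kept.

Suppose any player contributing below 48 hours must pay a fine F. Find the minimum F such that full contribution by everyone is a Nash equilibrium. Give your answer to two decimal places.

Given the others contribute fully, the best deviation is to contribute 0 (any partial contribution still incurs the fine and gives up units whose private return 0.3091 is below 1).
Deviating from 48 to 0 saves 48 hours but forfeits the deviator's share of the drop in the shared-notes effort: 3.4/11 × 48 = 14.84.
So the deviation gain is 48 − 14.84 = 33.16, and the fine must be at least 33.16 hours to wipe it out.

33.16 hours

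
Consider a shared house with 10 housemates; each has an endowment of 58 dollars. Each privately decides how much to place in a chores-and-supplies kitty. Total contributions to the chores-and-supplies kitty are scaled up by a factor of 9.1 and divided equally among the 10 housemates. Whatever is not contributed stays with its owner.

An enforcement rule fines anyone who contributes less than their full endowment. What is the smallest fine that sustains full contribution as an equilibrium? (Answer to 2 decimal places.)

Given the others contribute fully, the best deviation is to contribute 0 (any partial contribution still incurs the fine and gives up units whose private return 0.9100 is below 1).
Deviating from 58 to 0 saves 58 dollars but forfeits the deviator's share of the drop in the chores-and-supplies kitty: 9.1/10 × 58 = 52.78.
So the deviation gain is 58 − 52.78 = 5.22, and the fine must be at least 5.22 dollars to wipe it out.

5.22 dollars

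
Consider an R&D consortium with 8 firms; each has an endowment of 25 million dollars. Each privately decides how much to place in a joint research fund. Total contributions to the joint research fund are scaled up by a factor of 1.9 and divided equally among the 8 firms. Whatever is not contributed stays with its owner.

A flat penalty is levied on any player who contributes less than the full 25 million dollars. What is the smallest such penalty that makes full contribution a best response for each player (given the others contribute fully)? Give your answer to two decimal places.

Given the others contribute fully, the best deviation is to contribute 0 (any partial contribution still incurs the fine and gives up units whose private return 0.2375 is below 1).
Deviating from 25 to 0 saves 25 million dollars but forfeits the deviator's share of the drop in the joint research fund: 1.9/8 × 25 = 5.94.
So the deviation gain is 25 − 5.94 = 19.06, and the fine must be at least 19.06 million dollars to wipe it out.

19.06 million dollars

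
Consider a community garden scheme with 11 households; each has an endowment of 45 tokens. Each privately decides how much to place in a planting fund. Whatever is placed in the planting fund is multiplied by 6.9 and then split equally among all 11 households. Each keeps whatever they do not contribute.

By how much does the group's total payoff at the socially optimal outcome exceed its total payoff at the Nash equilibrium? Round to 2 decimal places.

Each contributed unit returns 6.9/11 = 0.6273 to its contributor — below 1 — so contributing 0 is dominant for every player. At the Nash equilibrium everyone keeps their 45, and the group total is 11 × 45 = 495.
Each contributed unit returns 6.900 to the group as a whole (0.6273 to each of 11 players), which exceeds 1, so the social optimum is full contribution: group total = 6.900 × 495 = 3415.50.
Efficiency loss = 3415.50 − 495 = 2920.50.

2920.50 tokens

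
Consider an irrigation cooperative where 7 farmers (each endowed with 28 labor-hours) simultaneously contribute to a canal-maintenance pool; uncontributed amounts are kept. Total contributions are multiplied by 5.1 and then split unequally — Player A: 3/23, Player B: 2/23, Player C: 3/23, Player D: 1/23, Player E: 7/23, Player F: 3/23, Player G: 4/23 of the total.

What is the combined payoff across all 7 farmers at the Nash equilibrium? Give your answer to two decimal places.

310.80 labor-hours

For player j, contributing a unit is worthwhile iff 5.1 × (j's share) ≥ 1, i.e. iff j's share is at least 0.1961.
The only share above 0.1961 is Player E's 7/23, contributing 28; the remaining 6 contribute 0. Total contributed: 28.
The canal-maintenance pool pays out 5.1 × 28 = 142.80 in total (split across the unequal shares, but the aggregate is all that matters for the group sum).
The 6 free-riders keep 28 each, adding 168. Group total = 168 + 142.80 = 310.80.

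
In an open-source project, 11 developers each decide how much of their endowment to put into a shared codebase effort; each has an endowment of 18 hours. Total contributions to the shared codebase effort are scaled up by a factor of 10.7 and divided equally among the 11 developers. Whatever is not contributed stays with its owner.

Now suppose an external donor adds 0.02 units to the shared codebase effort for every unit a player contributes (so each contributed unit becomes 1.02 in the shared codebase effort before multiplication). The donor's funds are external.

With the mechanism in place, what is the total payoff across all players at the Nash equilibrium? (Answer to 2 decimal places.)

198.00 hours

The effective private return is 10.7 × 1.02 / 11 = 0.9922, which is still under 1, so the mechanism doesn't change anyone's dominant strategy: zero contribution.
At the Nash equilibrium no one contributes; group total payoff = 11 × 18 = 198.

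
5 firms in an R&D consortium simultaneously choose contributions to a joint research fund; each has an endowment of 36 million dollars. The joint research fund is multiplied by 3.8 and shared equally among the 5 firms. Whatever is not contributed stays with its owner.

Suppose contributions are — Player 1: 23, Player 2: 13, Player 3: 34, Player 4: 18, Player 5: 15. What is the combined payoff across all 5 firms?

468.40 million dollars

Total contributed: 23 + 13 + 34 + 18 + 15 = 103; total kept: 5 × 36 − 103 = 77.
The joint research fund pays out 3.8 × 103 = 391.40 in aggregate.
Group total = 77 + 391.40 = 468.40.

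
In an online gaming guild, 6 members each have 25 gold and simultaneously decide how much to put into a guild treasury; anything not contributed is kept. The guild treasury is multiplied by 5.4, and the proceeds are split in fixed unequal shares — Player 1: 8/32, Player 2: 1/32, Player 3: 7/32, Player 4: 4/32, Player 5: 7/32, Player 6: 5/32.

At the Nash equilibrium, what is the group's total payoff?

Player j's private return per contributed unit is 5.4 × (j's share). Contributing is weakly dominant for j when that share is at least 1/5.4 = 0.1852, and contributing 0 is dominant otherwise.
Player 1, Player 3 and Player 5 are above the threshold, contributing 25 each; the remaining 3 contribute 0. Total contributed: 75.
The guild treasury pays out 5.4 × 75 = 405.00 in total (split across the unequal shares, but the aggregate is all that matters for the group sum).
The 3 free-riders keep 25 each, adding 75. Group total = 75 + 405.00 = 480.00.

480.00 gold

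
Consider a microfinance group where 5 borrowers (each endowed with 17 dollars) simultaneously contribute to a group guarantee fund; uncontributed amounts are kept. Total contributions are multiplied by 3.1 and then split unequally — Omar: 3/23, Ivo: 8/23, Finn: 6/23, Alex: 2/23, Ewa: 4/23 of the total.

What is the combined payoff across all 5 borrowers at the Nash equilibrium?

A player with share s gets back 3.1·s per unit contributed, so full contribution is dominant for anyone with s > 1/3.1 = 0.3226 and zero contribution is dominant for anyone below.
Ivo alone (share 8/23) is above the threshold, contributing 17; the remaining 4 contribute 0. Total contributed: 17.
The group guarantee fund pays out 3.1 × 17 = 52.70 in total (split across the unequal shares, but the aggregate is all that matters for the group sum).
The 4 free-riders keep 17 each, adding 68. Group total = 68 + 52.70 = 120.70.

120.70 dollars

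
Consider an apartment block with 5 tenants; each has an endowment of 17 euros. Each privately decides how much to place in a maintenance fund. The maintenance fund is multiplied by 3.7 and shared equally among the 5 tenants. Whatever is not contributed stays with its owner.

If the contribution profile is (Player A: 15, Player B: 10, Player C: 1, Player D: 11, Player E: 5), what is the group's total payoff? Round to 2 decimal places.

198.40 euros

Total contributed: 15 + 10 + 1 + 11 + 5 = 42; total kept: 5 × 17 − 42 = 43.
The maintenance fund pays out 3.7 × 42 = 155.40 in aggregate.
Group total = 43 + 155.40 = 198.40.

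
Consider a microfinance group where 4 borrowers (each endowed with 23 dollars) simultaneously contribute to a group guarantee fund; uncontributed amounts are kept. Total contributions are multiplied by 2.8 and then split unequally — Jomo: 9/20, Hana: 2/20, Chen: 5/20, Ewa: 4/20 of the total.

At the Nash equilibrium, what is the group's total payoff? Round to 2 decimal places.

For player j, contributing a unit is worthwhile iff 2.8 × (j's share) ≥ 1, i.e. iff j's share is at least 0.3571.
The only share above 0.3571 is Jomo's 9/20, contributing 23; the remaining 3 contribute 0. Total contributed: 23.
The group guarantee fund pays out 2.8 × 23 = 64.40 in total (split across the unequal shares, but the aggregate is all that matters for the group sum).
The 3 free-riders keep 23 each, adding 69. Group total = 69 + 64.40 = 133.40.

133.40 dollars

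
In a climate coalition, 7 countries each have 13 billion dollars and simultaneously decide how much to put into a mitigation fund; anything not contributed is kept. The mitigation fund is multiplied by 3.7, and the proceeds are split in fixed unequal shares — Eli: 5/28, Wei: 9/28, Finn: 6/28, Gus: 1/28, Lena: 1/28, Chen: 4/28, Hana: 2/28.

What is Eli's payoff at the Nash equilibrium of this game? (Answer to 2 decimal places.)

Player j's private return per contributed unit is 3.7 × (j's share). Contributing is weakly dominant for j when that share is at least 1/3.7 = 0.2703, and contributing 0 is dominant otherwise.
Wei alone (share 9/28) is above the threshold, contributing 13; the remaining 6 contribute 0. Total contributed: 13.
Eli keeps 13 and receives 3.7 × 13 × 5/28 = 8.59 from the mitigation fund, for a payoff of 21.59.

21.59 billion dollars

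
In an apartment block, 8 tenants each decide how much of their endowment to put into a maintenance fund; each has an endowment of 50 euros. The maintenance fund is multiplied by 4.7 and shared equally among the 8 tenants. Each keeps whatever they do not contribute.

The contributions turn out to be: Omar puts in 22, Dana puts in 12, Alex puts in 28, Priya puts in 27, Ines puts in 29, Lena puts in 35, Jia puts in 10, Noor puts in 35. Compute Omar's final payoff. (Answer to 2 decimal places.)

Total contributed: 22 + 12 + 28 + 27 + 29 + 35 + 10 + 35 = 198.
Each receives 4.7 × 198 / 8 = 116.33 from the maintenance fund.
Omar keeps 50 − 22 = 28, so Omar's payoff is 28 + 116.33 = 144.33.

144.33 euros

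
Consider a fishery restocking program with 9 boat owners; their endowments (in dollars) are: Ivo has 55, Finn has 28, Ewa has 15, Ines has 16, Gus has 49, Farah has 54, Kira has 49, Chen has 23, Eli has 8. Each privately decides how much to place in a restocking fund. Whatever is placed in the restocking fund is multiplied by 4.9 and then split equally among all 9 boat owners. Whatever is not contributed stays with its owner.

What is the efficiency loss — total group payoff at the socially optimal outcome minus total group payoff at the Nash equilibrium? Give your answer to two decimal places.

The private return per contributed unit is 4.9/9 = 0.5444 < 1 for every player regardless of endowment, so the Nash equilibrium is zero contribution and the group total is Σ E_j = 55 + 28 + 15 + 16 + 49 + 54 + 49 + 23 + 8 = 297.
Each contributed unit returns 4.900 to the group, so the social optimum is full contribution by everyone: group total = 4.900 × 297 = 1455.30.
Efficiency loss = (4.900 − 1) × 297 = 1158.30.

1158.30 dollars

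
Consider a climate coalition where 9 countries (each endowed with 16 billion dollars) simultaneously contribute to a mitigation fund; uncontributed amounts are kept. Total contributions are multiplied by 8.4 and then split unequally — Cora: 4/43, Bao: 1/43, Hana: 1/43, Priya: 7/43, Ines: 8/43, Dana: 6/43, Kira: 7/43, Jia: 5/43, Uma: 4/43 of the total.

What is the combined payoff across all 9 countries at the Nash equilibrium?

Player j's private return per contributed unit is 8.4 × (j's share). Contributing is weakly dominant for j when that share is at least 1/8.4 = 0.1190, and contributing 0 is dominant otherwise.
The shares above 0.1190 belong to Priya, Ines, Dana and Kira, contributing 16 each; the remaining 5 contribute 0. Total contributed: 64.
The mitigation fund pays out 8.4 × 64 = 537.60 in total (split across the unequal shares, but the aggregate is all that matters for the group sum).
The 5 free-riders keep 16 each, adding 80. Group total = 80 + 537.60 = 617.60.

617.60 billion dollars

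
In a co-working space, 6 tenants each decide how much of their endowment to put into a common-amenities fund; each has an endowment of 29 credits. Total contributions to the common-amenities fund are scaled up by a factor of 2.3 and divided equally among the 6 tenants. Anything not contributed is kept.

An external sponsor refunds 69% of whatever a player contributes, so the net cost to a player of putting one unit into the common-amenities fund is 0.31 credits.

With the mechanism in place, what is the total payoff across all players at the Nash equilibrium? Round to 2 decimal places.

With the mechanism, a contributed unit returns (2.3/6) / 0.31 = 1.2366 per unit of net cost to the contributor — now above 1 — so contributing fully is weakly dominant for every player.
At the Nash equilibrium everyone contributes 29. Group total payoff = 6 × (29 × 0.69 + 2.3 × 29) = 520.26.

520.26 credits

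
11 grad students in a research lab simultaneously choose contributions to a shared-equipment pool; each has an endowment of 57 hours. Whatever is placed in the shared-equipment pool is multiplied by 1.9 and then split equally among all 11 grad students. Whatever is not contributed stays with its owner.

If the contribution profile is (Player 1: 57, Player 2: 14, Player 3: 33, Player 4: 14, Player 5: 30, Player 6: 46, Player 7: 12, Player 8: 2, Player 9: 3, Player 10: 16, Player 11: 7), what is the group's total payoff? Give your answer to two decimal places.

Total contributed: 57 + 14 + 33 + 14 + 30 + 46 + 12 + 2 + 3 + 16 + 7 = 234; total kept: 11 × 57 − 234 = 393.
The shared-equipment pool pays out 1.9 × 234 = 444.60 in aggregate.
Group total = 393 + 444.60 = 837.60.

837.60 hours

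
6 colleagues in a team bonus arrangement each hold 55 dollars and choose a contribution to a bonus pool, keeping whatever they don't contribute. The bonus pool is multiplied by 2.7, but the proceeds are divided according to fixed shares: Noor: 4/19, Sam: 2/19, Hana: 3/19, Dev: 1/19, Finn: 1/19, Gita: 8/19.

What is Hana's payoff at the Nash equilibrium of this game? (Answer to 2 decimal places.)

78.45 dollars

Each unit j contributes comes back to j as 2.7 × (j's share), so j prefers to contribute only if that share exceeds 1/2.7 = 0.3704; otherwise keeping the unit dominates.
Gita alone (share 8/19) is above the threshold, contributing 55; the remaining 5 contribute 0. Total contributed: 55.
Hana keeps 55 and receives 2.7 × 55 × 3/19 = 23.45 from the bonus pool, for a payoff of 78.45.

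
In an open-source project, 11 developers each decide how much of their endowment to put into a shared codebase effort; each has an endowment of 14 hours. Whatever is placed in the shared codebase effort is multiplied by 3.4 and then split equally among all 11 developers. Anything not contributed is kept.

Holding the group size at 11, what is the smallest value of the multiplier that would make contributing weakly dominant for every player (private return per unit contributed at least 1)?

11

A contributed unit returns (multiplier)/11 to its contributor.
This reaches 1 exactly when the multiplier is 11.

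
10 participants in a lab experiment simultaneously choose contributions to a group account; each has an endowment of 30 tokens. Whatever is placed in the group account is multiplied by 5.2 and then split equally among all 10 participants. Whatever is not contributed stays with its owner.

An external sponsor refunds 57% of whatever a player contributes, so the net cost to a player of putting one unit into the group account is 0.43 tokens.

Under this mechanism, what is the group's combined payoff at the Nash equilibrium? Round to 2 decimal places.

Under the mechanism each unit contributed yields (5.2/10) / 0.43 = 1.2093 back to its contributor per unit of net cost, which exceeds 1, making full contribution the dominant choice for everyone.
So the Nash equilibrium is full contribution by all 10; the group earns 10 × (30 × 0.57 + 5.2 × 30) = 1731.00.

1731.00 tokens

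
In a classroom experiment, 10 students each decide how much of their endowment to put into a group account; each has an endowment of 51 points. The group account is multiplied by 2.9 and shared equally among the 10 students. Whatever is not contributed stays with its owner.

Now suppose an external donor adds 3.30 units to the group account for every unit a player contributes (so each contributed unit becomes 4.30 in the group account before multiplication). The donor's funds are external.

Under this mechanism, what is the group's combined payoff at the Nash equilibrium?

6359.70 points

With the mechanism, a contributed unit returns 2.9 × 4.30 / 10 = 1.2470 per unit of net cost to the contributor — now above 1 — so contributing fully is weakly dominant for every player.
At the Nash equilibrium everyone contributes 51. Group total payoff = 2.9 × 4.30 × 510 = 6359.70.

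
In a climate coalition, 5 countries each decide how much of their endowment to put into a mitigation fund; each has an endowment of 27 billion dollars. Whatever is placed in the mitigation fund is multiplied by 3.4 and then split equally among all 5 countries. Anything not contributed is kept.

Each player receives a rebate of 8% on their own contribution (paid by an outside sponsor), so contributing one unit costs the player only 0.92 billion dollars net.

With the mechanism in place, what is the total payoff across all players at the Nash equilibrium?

With the mechanism, a contributed unit returns (3.4/5) / 0.92 = 0.7391 per unit of net cost — still below 1 — so contributing 0 remains dominant for every player.
At the Nash equilibrium no one contributes; group total payoff = 5 × 27 = 135.

135.00 billion dollars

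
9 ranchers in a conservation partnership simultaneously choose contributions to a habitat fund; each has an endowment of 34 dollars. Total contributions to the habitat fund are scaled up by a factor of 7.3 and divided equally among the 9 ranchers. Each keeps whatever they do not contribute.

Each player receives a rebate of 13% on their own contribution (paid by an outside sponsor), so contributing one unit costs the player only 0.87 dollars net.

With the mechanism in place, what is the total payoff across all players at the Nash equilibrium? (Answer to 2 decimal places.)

306.00 dollars

With the mechanism, a contributed unit returns (7.3/9) / 0.87 = 0.9323 per unit of net cost — still below 1 — so contributing 0 remains dominant for every player.
At the Nash equilibrium no one contributes; group total payoff = 9 × 34 = 306.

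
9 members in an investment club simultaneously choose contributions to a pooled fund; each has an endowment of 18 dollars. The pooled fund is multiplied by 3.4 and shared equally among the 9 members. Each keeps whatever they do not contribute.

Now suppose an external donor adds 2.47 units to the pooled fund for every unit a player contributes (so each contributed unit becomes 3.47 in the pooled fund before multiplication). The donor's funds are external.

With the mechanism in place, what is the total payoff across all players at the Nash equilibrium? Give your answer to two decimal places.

Under the mechanism each unit contributed yields 3.4 × 3.47 / 9 = 1.3109 back to its contributor per unit of net cost, which exceeds 1, making full contribution the dominant choice for everyone.
At the Nash equilibrium everyone contributes 18. Group total payoff = 3.4 × 3.47 × 162 = 1911.28.

1911.28 dollars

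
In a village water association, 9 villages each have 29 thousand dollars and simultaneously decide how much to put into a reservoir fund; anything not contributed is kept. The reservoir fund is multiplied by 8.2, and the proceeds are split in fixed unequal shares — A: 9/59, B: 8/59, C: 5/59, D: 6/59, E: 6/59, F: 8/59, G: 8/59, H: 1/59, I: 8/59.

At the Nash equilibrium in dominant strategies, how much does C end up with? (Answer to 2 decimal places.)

129.76 thousand dollars

For player j, contributing a unit is worthwhile iff 8.2 × (j's share) ≥ 1, i.e. iff j's share is at least 0.1220.
A, B, F, G and I clear that bar, contributing 29 each; the remaining 4 contribute 0. Total contributed: 145.
C keeps 29 and receives 8.2 × 145 × 5/59 = 100.76 from the reservoir fund, for a payoff of 129.76.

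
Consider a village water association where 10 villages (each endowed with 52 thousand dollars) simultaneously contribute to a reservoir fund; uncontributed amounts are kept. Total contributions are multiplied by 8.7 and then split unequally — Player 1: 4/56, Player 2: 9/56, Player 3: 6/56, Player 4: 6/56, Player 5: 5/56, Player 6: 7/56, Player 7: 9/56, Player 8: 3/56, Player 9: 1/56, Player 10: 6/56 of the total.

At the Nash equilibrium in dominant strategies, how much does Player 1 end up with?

148.94 thousand dollars

A player with share s gets back 8.7·s per unit contributed, so full contribution is dominant for anyone with s > 1/8.7 = 0.1149 and zero contribution is dominant for anyone below.
The shares above 0.1149 belong to Player 2, Player 6 and Player 7, contributing 52 each; the remaining 7 contribute 0. Total contributed: 156.
Player 1 keeps 52 and receives 8.7 × 156 × 4/56 = 96.94 from the reservoir fund, for a payoff of 148.94.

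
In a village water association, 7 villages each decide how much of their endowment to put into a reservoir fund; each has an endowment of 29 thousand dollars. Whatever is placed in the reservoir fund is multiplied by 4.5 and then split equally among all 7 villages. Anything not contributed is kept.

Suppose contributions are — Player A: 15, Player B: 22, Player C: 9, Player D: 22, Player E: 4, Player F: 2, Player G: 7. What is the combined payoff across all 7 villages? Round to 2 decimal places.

486.50 thousand dollars

Total contributed: 15 + 22 + 9 + 22 + 4 + 2 + 7 = 81; total kept: 7 × 29 − 81 = 122.
The reservoir fund pays out 4.5 × 81 = 364.50 in aggregate.
Group total = 122 + 364.50 = 486.50.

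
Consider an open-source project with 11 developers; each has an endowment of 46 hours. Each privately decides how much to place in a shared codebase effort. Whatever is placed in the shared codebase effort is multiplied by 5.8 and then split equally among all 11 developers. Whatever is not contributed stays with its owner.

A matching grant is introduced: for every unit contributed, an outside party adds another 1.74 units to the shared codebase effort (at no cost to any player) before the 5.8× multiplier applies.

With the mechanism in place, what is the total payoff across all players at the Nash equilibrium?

8041.35 hours

The effective private return per unit is now 5.8 × 2.74 / 11 = 1.4447 > 1, so every player's dominant strategy flips to full contribution.
So the Nash equilibrium is full contribution by all 11; the group earns 5.8 × 2.74 × 506 = 8041.35.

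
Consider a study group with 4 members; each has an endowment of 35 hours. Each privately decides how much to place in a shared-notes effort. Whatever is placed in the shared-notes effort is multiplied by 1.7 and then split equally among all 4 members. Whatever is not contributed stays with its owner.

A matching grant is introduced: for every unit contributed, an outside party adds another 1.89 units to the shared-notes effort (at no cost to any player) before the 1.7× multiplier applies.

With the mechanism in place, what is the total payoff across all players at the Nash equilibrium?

Under the mechanism each unit contributed yields 1.7 × 2.89 / 4 = 1.2283 back to its contributor per unit of net cost, which exceeds 1, making full contribution the dominant choice for everyone.
At the Nash equilibrium everyone contributes 35. Group total payoff = 1.7 × 2.89 × 140 = 687.82.

687.82 hours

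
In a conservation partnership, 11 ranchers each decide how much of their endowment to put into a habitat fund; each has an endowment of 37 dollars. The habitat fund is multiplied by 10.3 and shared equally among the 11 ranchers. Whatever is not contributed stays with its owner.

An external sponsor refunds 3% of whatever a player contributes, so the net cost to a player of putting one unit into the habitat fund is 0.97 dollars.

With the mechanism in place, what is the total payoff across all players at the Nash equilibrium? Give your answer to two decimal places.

407.00 dollars

The effective private return is (10.3/11) / 0.97 = 0.9653, which is still under 1, so the mechanism doesn't change anyone's dominant strategy: zero contribution.
Everyone keeps their endowment and the group total is 11 × 37 = 407.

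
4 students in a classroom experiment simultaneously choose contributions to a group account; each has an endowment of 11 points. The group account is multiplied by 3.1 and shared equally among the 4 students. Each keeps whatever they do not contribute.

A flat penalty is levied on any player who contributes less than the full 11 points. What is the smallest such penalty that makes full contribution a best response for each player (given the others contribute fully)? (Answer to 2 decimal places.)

2.48 points

Given the others contribute fully, the best deviation is to contribute 0 (any partial contribution still incurs the fine and gives up units whose private return 0.7750 is below 1).
Deviating from 11 to 0 saves 11 points but forfeits the deviator's share of the drop in the group account: 3.1/4 × 11 = 8.52.
So the deviation gain is 11 − 8.52 = 2.48, and the fine must be at least 2.48 points to wipe it out.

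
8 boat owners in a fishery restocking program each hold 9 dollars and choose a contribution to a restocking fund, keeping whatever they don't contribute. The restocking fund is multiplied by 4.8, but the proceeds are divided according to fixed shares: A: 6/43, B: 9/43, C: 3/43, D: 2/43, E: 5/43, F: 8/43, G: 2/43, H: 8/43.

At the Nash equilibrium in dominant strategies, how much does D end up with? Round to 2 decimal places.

For player j, contributing a unit is worthwhile iff 4.8 × (j's share) ≥ 1, i.e. iff j's share is at least 0.2083.
B alone (share 9/43) is above the threshold, contributing 9; the remaining 7 contribute 0. Total contributed: 9.
D keeps 9 and receives 4.8 × 9 × 2/43 = 2.01 from the restocking fund, for a payoff of 11.01.

11.01 dollars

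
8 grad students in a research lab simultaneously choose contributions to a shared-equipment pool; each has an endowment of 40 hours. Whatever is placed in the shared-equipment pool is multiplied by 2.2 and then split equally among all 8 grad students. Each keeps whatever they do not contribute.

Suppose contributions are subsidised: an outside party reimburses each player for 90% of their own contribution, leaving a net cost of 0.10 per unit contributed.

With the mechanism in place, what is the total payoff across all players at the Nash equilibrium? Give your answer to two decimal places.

Under the mechanism each unit contributed yields (2.2/8) / 0.10 = 2.7500 back to its contributor per unit of net cost, which exceeds 1, making full contribution the dominant choice for everyone.
At the Nash equilibrium everyone contributes 40. Group total payoff = 8 × (40 × 0.90 + 2.2 × 40) = 992.00.

992.00 hours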